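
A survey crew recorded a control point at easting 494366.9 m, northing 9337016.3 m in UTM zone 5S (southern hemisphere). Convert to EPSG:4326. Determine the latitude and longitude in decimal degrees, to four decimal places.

Zone 5S: λ₀ = -153°, k₀ = 0.9996, false easting 500000 m, false northing 10000000 m.
Meridian distance M = (N − FN)/k₀ = -663249.0 m.
Inverse transverse Mercator on WGS84 gives φ = -5.99799960°, λ = -153.05090004°.

lat -5.9980°, lon -153.0509°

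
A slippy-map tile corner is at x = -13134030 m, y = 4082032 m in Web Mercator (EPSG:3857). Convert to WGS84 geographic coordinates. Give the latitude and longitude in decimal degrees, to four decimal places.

R = 6378137 m. λ = x/R = -117.98499891°.
φ = 2·arctan(exp(y/R)) − 90° = 2·arctan(1.89649) − 90° = 34.39549664°.

lat 34.3955°, lon -117.9850°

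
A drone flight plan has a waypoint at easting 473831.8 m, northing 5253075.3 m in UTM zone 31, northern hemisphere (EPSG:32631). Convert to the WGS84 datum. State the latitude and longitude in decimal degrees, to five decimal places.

lat 47.43060°, lon 2.65300°

Zone 31N: λ₀ = 3°, k₀ = 0.9996, false easting 500000 m.
Meridian distance M = (N − FN)/k₀ = 5255177.4 m.
Inverse transverse Mercator on WGS84 gives φ = 47.43060007°, λ = 2.65299956°.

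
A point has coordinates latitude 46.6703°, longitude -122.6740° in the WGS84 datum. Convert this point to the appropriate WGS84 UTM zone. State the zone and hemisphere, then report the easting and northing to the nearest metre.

Zone 10N: E 524936 m, N 5168578 m

Longitude -122.6740° lies in the 6° band [-126°, -120°), giving zone 10; latitude is north of the equator, so 10N.
Zone 10 central meridian λ₀ = 6×10 − 183 = -123°; Δλ = +0.3260°.
Transverse Mercator on WGS84 with k₀ = 0.9996 gives E = 524936.377 m, N = 5168578.409 m.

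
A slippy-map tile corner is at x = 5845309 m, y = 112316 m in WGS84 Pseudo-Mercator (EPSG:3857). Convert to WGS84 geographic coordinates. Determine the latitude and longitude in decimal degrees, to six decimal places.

R = 6378137 m. λ = x/R = 52.50930415°.
φ = 2·arctan(exp(y/R)) − 90° = 2·arctan(1.01777) − 90° = 1.00889965°.

lat 1.008900°, lon 52.509304°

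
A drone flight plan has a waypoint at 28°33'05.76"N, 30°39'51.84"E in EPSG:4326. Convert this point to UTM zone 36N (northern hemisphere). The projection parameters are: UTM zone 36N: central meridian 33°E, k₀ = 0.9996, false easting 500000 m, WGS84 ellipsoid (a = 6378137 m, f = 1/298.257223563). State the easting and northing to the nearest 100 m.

E 271500 m, N 3160500 m

Zone 36 central meridian λ₀ = 6×36 − 183 = 33°; Δλ = -2.3356°.
Transverse Mercator on WGS84 with k₀ = 0.9996 gives E = 271503.282 m, N = 3160535.098 m.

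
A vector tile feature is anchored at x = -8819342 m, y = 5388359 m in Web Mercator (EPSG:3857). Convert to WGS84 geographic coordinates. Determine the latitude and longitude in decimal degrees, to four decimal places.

R = 6378137 m. λ = x/R = -79.22549714°.
φ = 2·arctan(exp(y/R)) − 90° = 2·arctan(2.32755) − 90° = 43.49980274°.

lat 43.4998°, lon -79.2255°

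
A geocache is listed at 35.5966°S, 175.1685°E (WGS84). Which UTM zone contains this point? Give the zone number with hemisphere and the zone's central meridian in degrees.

UTM zone = ⌊(λ + 180)/6⌋ + 1; 175.1685° ∈ [174°, 180°) → zone 60.
Hemisphere: S (φ < 0).
Central meridian λ₀ = 6×60 − 183 = 177°.

Zone 60S, central meridian 177°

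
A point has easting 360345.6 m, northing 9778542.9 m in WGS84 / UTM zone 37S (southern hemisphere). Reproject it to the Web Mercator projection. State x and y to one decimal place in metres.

x 4201676.2 m, y -223029.5 m

Unproject from UTM 37S (λ₀ = 39°) → φ = -2.00309965°, λ = 37.74429989°.
Web Mercator (R = 6378137 m): x = 4201676.244 m, y = -223029.471 m.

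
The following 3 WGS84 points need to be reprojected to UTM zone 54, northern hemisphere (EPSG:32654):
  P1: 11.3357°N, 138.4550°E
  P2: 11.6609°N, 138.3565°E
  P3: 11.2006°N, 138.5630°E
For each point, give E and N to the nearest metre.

UTM zone 54N: λ₀ = 141°, k₀ = 0.9996.
P1 (11.3357°, 138.4550°) → (222208.893, 1254311.613) m.
P2 (11.6609°, 138.3565°) → (211781.770, 1290401.642) m.
P3 (11.2006°, 138.5630°) → (233879.696, 1239259.843) m.

P1: E 222209 m, N 1254312 m; P2: E 211782 m, N 1290402 m; P3: E 233880 m, N 1239260 m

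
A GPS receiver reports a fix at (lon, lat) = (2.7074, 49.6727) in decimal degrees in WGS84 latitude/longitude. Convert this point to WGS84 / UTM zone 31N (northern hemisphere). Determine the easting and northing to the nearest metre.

E 478888 m, N 5502282 m

Zone 31 central meridian λ₀ = 6×31 − 183 = 3°; Δλ = -0.2926°.
Transverse Mercator on WGS84 with k₀ = 0.9996 gives E = 478888.212 m, N = 5502282.122 m.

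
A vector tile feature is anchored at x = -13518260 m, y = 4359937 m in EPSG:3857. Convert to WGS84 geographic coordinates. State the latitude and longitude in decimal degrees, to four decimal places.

lat 36.4299°, lon -121.4366°

R = 6378137 m. λ = x/R = -121.43659573°.
φ = 2·arctan(exp(y/R)) − 90° = 2·arctan(1.98095) − 90° = 36.42989761°.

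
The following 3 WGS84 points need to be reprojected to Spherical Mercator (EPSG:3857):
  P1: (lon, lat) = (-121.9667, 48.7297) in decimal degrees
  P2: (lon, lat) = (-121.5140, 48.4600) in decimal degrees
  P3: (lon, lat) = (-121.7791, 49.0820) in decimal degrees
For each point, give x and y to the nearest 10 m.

P1: x -13577270 m, y 6229120 m; P2: x -13526880 m, y 6183730 m; P3: x -13556390 m, y 6288790 m

Web Mercator: x = R·λ, y = R·ln tan(π/4+φ/2), R = 6378137 m.
P1 (48.7297°, -121.9667°) → (-13577270.938, 6229120.975) m.
P2 (48.4600°, -121.5140°) → (-13526876.604, 6183726.499) m.
P3 (49.0820°, -121.7791°) → (-13556387.401, 6288786.549) m.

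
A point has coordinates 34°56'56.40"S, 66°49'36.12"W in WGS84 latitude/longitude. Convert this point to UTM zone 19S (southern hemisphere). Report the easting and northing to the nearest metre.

E 698457 m, N 6130456 m

Zone 19 central meridian λ₀ = 6×19 − 183 = -69°; Δλ = +2.1733°.
Transverse Mercator on WGS84 with k₀ = 0.9996 gives E = 698456.684 m, N = 6130455.893 m.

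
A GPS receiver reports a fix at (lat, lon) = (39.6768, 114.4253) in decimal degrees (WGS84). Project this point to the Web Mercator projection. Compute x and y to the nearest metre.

Web Mercator is spherical with R = a = 6378137 m.
x = R·λ = 6378137 × 1.997098233 = 12737766.130 m.
y = R·ln tan(π/4 + φ/2) = 6378137 × 0.755563308 = 4819086.292 m.

x 12737766 m, y 4819086 m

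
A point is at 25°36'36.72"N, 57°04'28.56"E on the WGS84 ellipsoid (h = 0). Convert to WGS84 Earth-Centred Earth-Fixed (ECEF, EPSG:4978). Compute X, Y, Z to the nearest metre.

X 3128176 m, Y 4830728 m, Z 2740184 m

WGS84: a = 6378137 m, e² = 0.006694380; N(φ) = a/√(1−e²sin²φ) = 6382129.495 m.
X = (N+h)·cosφ·cosλ = 3128176.492 m; Y = (N+h)·cosφ·sinλ = 4830727.586 m; Z = (N(1−e²)+h)·sinφ = 2740184.329 m.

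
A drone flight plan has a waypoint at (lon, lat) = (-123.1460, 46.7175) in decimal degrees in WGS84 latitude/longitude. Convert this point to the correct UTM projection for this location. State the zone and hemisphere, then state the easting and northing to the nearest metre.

Longitude -123.1460° lies in the 6° band [-126°, -120°), giving zone 10; latitude is north of the equator, so 10N.
Zone 10 central meridian λ₀ = 6×10 − 183 = -123°; Δλ = -0.1460°.
Transverse Mercator on WGS84 with k₀ = 0.9996 gives E = 488841.898 m, N = 5173782.037 m.

Zone 10N: E 488842 m, N 5173782 m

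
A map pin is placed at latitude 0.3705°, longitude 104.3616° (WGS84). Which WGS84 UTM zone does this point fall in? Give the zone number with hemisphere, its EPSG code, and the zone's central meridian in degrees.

UTM zone = ⌊(λ + 180)/6⌋ + 1; 104.3616° ∈ [102°, 108°) → zone 48.
Hemisphere: N (φ ≥ 0).
Central meridian λ₀ = 6×48 − 183 = 105°.
EPSG code: 32648.

Zone 48N (EPSG:32648), central meridian 105°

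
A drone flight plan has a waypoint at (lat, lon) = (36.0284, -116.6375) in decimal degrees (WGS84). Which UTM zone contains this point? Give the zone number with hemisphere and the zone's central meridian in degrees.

Zone 11N, central meridian -117°

UTM zone = ⌊(λ + 180)/6⌋ + 1; -116.6375° ∈ [-120°, -114°) → zone 11.
Hemisphere: N (φ ≥ 0).
Central meridian λ₀ = 6×11 − 183 = -117°.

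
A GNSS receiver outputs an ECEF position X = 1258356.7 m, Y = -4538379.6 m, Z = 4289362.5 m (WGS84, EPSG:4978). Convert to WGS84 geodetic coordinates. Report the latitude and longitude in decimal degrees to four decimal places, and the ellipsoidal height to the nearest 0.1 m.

lat 42.5179°, lon -74.5029°, h 1749.0 m

λ = atan2(Y, X) = -74.50289979°; p = √(X²+Y²) = 4709602.0 m.
Bowring's method on WGS84 (a = 6378137 m, b = 6356752.314 m) gives φ = 42.51789998°, h = 1748.967 m.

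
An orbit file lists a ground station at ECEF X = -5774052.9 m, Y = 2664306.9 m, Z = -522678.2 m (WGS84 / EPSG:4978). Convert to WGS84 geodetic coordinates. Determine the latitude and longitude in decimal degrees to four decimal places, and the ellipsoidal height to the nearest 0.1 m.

λ = atan2(Y, X) = 155.23009996°; p = √(X²+Y²) = 6359105.1 m.
Bowring's method on WGS84 (a = 6378137 m, b = 6356752.314 m) gives φ = -4.73029966°, h = 2556.621 m.

lat -4.7303°, lon 155.2301°, h 2556.6 m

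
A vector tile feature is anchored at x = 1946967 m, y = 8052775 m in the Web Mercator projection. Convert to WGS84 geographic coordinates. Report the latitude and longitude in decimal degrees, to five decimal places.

R = 6378137 m. λ = x/R = 17.48990214°.
φ = 2·arctan(exp(y/R)) − 90° = 2·arctan(3.53445) − 90° = 58.40450125°.

lat 58.40450°, lon 17.48990°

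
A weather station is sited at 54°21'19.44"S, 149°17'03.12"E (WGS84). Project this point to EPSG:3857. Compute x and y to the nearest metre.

x 16618241 m, y -7237754 m

Web Mercator is spherical with R = a = 6378137 m.
x = R·λ = 6378137 × 2.605500811 = 16618241.127 m.
y = R·ln tan(π/4 + φ/2) = 6378137 × -1.134775595 = -7237754.207 m.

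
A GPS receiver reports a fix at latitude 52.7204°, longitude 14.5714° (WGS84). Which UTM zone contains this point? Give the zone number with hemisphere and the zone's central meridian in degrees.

UTM zone = ⌊(λ + 180)/6⌋ + 1; 14.5714° ∈ [12°, 18°) → zone 33.
Hemisphere: N (φ ≥ 0).
Central meridian λ₀ = 6×33 − 183 = 15°.

Zone 33N, central meridian 15°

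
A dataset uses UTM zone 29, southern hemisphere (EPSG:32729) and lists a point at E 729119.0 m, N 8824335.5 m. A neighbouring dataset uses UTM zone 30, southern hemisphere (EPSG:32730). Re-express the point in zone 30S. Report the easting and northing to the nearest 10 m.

UTM 29S → geographic: φ = -10.62839980°, λ = -6.90570033°.
UTM 30S (λ₀ = -3°) forward: E = 72490.044 m, N = 8822417.503 m.

E 72490 m, N 8822420 m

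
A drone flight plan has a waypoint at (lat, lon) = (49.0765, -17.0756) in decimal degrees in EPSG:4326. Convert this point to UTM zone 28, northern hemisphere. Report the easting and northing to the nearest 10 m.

Zone 28 central meridian λ₀ = 6×28 − 183 = -15°; Δλ = -2.0756°.
Transverse Mercator on WGS84 with k₀ = 0.9996 gives E = 348422.684 m, N = 5438034.880 m.

E 348420 m, N 5438030 m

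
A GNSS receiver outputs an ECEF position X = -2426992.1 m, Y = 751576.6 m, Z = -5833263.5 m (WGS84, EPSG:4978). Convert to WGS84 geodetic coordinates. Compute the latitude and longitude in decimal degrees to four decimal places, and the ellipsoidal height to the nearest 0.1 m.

λ = atan2(Y, X) = 162.79360083°; p = √(X²+Y²) = 2540700.3 m.
Bowring's method on WGS84 (a = 6378137 m, b = 6356752.314 m) gives φ = -66.60480046°, h = 2408.328 m.

lat -66.6048°, lon 162.7936°, h 2408.3 m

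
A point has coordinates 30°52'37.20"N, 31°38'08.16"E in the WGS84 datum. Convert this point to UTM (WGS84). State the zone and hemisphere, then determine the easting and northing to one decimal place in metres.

Zone 36N: E 369573.3 m, N 3416767.6 m

Longitude 31.6356° lies in the 6° band [30°, 36°), giving zone 36; latitude is north of the equator, so 36N.
Zone 36 central meridian λ₀ = 6×36 − 183 = 33°; Δλ = -1.3644°.
Transverse Mercator on WGS84 with k₀ = 0.9996 gives E = 369573.342 m, N = 3416767.634 m.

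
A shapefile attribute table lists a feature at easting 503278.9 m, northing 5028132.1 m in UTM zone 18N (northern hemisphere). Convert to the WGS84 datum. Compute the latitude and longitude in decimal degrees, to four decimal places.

Zone 18N: λ₀ = -75°, k₀ = 0.9996, false easting 500000 m.
Meridian distance M = (N − FN)/k₀ = 5030144.2 m.
Inverse transverse Mercator on WGS84 gives φ = 45.40670014°, λ = -74.95810019°.

lat 45.4067°, lon -74.9581°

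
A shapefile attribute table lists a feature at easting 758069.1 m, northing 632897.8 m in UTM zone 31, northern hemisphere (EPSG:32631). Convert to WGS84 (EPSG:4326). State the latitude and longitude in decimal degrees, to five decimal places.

lat 5.72110°, lon 5.33010°

Zone 31N: λ₀ = 3°, k₀ = 0.9996, false easting 500000 m.
Meridian distance M = (N − FN)/k₀ = 633151.1 m.
Inverse transverse Mercator on WGS84 gives φ = 5.72109966°, λ = 5.33010025°.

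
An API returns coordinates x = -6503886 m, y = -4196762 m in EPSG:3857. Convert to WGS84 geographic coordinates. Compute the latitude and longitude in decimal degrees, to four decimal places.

lat -35.2416°, lon -58.4254°

R = 6378137 m. λ = x/R = -58.42540200°.
φ = 2·arctan(exp(y/R)) − 90° = 2·arctan(0.51789) − 90° = -35.24159793°.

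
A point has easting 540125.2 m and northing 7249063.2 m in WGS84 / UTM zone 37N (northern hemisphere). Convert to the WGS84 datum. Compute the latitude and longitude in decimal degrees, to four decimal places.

lat 65.3619°, lon 39.8626°

Zone 37N: λ₀ = 39°, k₀ = 0.9996, false easting 500000 m.
Meridian distance M = (N − FN)/k₀ = 7251964.0 m.
Inverse transverse Mercator on WGS84 gives φ = 65.36190041°, λ = 39.86260009°.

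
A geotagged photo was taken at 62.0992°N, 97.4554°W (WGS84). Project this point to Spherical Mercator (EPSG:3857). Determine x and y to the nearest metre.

x -10848686 m, y 8882703 m

Web Mercator is spherical with R = a = 6378137 m.
x = R·λ = 6378137 × -1.700917604 = -10848685.503 m.
y = R·ln tan(π/4 + φ/2) = 6378137 × 1.392679893 = 8882703.157 m.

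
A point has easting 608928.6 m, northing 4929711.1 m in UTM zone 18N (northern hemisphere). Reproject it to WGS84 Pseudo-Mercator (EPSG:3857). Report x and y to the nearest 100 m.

x -8196400 m, y 5545100 m

Unproject from UTM 18N (λ₀ = -75°) → φ = 44.51250030°, λ = -73.62949973°.
Web Mercator (R = 6378137 m): x = -8196398.418 m, y = 5545098.379 m.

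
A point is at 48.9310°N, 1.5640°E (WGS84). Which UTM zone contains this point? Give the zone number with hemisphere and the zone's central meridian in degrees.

Zone 31N, central meridian 3°

UTM zone = ⌊(λ + 180)/6⌋ + 1; 1.5640° ∈ [0°, 6°) → zone 31.
Hemisphere: N (φ ≥ 0).
Central meridian λ₀ = 6×31 − 183 = 3°.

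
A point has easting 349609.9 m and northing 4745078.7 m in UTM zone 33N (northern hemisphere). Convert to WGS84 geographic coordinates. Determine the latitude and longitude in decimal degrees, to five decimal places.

lat 42.84350°, lon 13.15960°

Zone 33N: λ₀ = 15°, k₀ = 0.9996, false easting 500000 m.
Meridian distance M = (N − FN)/k₀ = 4746977.5 m.
Inverse transverse Mercator on WGS84 gives φ = 42.84350000°, λ = 13.15960015°.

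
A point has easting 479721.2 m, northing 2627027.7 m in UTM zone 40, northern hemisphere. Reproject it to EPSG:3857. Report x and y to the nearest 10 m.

Unproject from UTM 40N (λ₀ = 57°) → φ = 23.75420019°, λ = 56.80099990°.
Web Mercator (R = 6378137 m): x = 6323058.385 m, y = 2723484.810 m.

x 6323060 m, y 2723480 m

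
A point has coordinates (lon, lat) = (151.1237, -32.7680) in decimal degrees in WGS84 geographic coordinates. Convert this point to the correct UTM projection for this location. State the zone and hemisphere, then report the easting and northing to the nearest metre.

Zone 56S: E 324253 m, N 6372874 m

Longitude 151.1237° lies in the 6° band [150°, 156°), giving zone 56; latitude is south of the equator, so 56S.
Zone 56 central meridian λ₀ = 6×56 − 183 = 153°; Δλ = -1.8763°.
Transverse Mercator on WGS84 with k₀ = 0.9996 gives E = 324253.476 m, N = 6372874.291 m.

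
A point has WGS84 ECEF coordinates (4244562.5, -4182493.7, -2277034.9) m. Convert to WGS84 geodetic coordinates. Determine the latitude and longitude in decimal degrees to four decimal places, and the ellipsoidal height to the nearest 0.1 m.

λ = atan2(Y, X) = -44.57800021°; p = √(X²+Y²) = 5958990.2 m.
Bowring's method on WGS84 (a = 6378137 m, b = 6356752.314 m) gives φ = -21.04130032°, h = 3819.971 m.

lat -21.0413°, lon -44.5780°, h 3820.0 m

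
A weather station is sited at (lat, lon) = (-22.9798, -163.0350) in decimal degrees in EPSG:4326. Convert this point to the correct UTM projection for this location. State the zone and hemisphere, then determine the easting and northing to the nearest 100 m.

Zone 3S: E 701400 m, N 7457400 m

Longitude -163.0350° lies in the 6° band [-168°, -162°), giving zone 3; latitude is south of the equator, so 3S.
Zone 3 central meridian λ₀ = 6×3 − 183 = -165°; Δλ = +1.9650°.
Transverse Mercator on WGS84 with k₀ = 0.9996 gives E = 701433.794 m, N = 7457367.481 m.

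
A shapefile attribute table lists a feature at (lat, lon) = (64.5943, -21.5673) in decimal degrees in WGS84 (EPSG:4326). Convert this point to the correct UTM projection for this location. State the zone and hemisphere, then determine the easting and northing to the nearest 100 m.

Zone 27N: E 472800 m, N 7163400 m

Longitude -21.5673° lies in the 6° band [-24°, -18°), giving zone 27; latitude is north of the equator, so 27N.
Zone 27 central meridian λ₀ = 6×27 − 183 = -21°; Δλ = -0.5673°.
Transverse Mercator on WGS84 with k₀ = 0.9996 gives E = 472843.255 m, N = 7163362.808 m.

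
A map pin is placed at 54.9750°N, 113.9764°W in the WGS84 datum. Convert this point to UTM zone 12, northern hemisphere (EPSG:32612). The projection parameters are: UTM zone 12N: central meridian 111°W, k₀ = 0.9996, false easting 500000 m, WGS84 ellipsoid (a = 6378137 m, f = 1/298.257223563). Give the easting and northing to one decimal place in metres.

Zone 12 central meridian λ₀ = 6×12 − 183 = -111°; Δλ = -2.9764°.
Transverse Mercator on WGS84 with k₀ = 0.9996 gives E = 309514.907 m, N = 6096062.614 m.

E 309514.9 m, N 6096062.6 m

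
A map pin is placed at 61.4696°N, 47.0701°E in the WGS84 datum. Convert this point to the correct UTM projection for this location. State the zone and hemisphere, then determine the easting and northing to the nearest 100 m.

Longitude 47.0701° lies in the 6° band [42°, 48°), giving zone 38; latitude is north of the equator, so 38N.
Zone 38 central meridian λ₀ = 6×38 − 183 = 45°; Δλ = +2.0701°.
Transverse Mercator on WGS84 with k₀ = 0.9996 gives E = 610293.370 m, N = 6816846.133 m.

Zone 38N: E 610300 m, N 6816800 m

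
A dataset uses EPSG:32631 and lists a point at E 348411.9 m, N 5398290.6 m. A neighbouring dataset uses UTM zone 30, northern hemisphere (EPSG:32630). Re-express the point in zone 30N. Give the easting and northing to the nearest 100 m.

UTM 31N → geographic: φ = 48.71919991°, λ = 0.93900058°.
UTM 30N (λ₀ = -3°) forward: E = 789695.131 m, N = 5403730.208 m.

E 789700 m, N 5403700 m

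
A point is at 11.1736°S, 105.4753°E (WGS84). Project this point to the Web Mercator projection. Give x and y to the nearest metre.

x 11741457 m, y -1251799 m

Web Mercator is spherical with R = a = 6378137 m.
x = R·λ = 6378137 × 1.840891265 = 11741456.687 m.
y = R·ln tan(π/4 + φ/2) = 6378137 × -0.196264112 = -1251799.397 m.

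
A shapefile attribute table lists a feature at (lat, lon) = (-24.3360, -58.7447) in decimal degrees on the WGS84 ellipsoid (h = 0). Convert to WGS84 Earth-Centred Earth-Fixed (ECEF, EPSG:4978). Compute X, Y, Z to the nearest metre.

X 3016976 m, Y -4970786 m, Z -2612237 m

WGS84: a = 6378137 m, e² = 0.006694380; N(φ) = a/√(1−e²sin²φ) = 6381765.460 m.
X = (N+h)·cosφ·cosλ = 3016976.249 m; Y = (N+h)·cosφ·sinλ = -4970786.163 m; Z = (N(1−e²)+h)·sinφ = -2612236.967 m.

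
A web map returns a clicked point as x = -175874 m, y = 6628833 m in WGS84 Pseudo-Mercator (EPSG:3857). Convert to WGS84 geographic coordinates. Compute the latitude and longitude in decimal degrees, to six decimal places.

lat 51.042602°, lon -1.579903°

R = 6378137 m. λ = x/R = -1.57990302°.
φ = 2·arctan(exp(y/R)) − 90° = 2·arctan(2.82725) − 90° = 51.04260208°.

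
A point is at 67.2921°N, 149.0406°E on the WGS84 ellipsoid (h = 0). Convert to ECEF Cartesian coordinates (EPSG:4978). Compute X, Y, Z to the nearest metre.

X -2117432 m, Y 1270240 m, Z 5861065 m

WGS84: a = 6378137 m, e² = 0.006694380; N(φ) = a/√(1−e²sin²φ) = 6396382.389 m.
X = (N+h)·cosφ·cosλ = -2117432.024 m; Y = (N+h)·cosφ·sinλ = 1270240.264 m; Z = (N(1−e²)+h)·sinφ = 5861065.356 m.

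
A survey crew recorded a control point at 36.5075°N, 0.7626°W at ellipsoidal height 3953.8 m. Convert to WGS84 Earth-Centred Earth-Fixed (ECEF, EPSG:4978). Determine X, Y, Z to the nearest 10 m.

WGS84: a = 6378137 m, e² = 0.006694380; N(φ) = a/√(1−e²sin²φ) = 6385706.647 m.
X = (N+h)·cosφ·cosλ = 5135419.920 m; Y = (N+h)·cosφ·sinλ = -68355.864 m; Z = (N(1−e²)+h)·sinφ = 3775955.762 m.

X 5135420 m, Y -68360 m, Z 3775960 m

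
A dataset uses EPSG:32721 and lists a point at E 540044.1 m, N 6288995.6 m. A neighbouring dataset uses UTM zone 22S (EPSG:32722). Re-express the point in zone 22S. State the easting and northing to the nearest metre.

E -17345 m, N 6275162 m

UTM 21S → geographic: φ = -33.53789964°, λ = -56.56870047°.
UTM 22S (λ₀ = -51°) forward: E = -17344.504 m, N = 6275162.371 m.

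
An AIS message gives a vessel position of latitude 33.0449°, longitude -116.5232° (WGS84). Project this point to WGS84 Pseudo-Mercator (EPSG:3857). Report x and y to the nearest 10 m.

x -12971300 m, y 3901270 m

Web Mercator is spherical with R = a = 6378137 m.
x = R·λ = 6378137 × -2.033713495 = -12971303.290 m.
y = R·ln tan(π/4 + φ/2) = 6378137 × 0.611662184 = 3901265.205 m.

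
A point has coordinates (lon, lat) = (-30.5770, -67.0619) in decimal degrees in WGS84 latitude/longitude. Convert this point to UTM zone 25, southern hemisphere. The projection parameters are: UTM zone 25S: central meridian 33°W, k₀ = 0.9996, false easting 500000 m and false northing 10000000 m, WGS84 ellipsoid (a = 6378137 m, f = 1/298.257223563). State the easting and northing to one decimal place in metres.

E 605358.1 m, N 2559667.4 m

Zone 25 central meridian λ₀ = 6×25 − 183 = -33°; Δλ = +2.4230°.
Transverse Mercator on WGS84 with k₀ = 0.9996 gives E = 605358.145 m, N = 2559667.425 m.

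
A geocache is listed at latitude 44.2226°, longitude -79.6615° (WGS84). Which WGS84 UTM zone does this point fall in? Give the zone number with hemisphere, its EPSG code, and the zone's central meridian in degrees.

UTM zone = ⌊(λ + 180)/6⌋ + 1; -79.6615° ∈ [-84°, -78°) → zone 17.
Hemisphere: N (φ ≥ 0).
Central meridian λ₀ = 6×17 − 183 = -81°.
EPSG code: 32617.

Zone 17N (EPSG:32617), central meridian -81°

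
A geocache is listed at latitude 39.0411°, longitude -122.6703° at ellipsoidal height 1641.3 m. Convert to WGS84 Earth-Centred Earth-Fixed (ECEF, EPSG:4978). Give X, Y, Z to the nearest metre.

WGS84: a = 6378137 m, e² = 0.006694380; N(φ) = a/√(1−e²sin²φ) = 6386623.973 m.
X = (N+h)·cosφ·cosλ = -2678361.588 m; Y = (N+h)·cosφ·sinλ = -4176737.730 m; Z = (N(1−e²)+h)·sinφ = 3996895.735 m.

X -2678362 m, Y -4176738 m, Z 3996896 m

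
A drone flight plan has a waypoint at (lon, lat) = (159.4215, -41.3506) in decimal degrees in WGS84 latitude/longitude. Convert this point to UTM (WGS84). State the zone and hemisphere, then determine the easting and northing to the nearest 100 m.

Longitude 159.4215° lies in the 6° band [156°, 162°), giving zone 57; latitude is south of the equator, so 57S.
Zone 57 central meridian λ₀ = 6×57 − 183 = 159°; Δλ = +0.4215°.
Transverse Mercator on WGS84 with k₀ = 0.9996 gives E = 535260.330 m, N = 5422236.137 m.

Zone 57S: E 535300 m, N 5422200 m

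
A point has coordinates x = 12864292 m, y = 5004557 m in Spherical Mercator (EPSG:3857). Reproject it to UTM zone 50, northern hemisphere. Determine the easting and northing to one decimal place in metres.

E 378955.4 m, N 4533891.6 m

Web Mercator inverse (R = 6378137 m) → φ = 40.94720141°, λ = 115.56190123°.
UTM 50N forward: E = 378955.410 m, N = 4533891.608 m.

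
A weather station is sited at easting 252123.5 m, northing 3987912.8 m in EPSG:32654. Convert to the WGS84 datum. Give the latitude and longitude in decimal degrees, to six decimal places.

lat 36.004200°, lon 138.249900°

Zone 54N: λ₀ = 141°, k₀ = 0.9996, false easting 500000 m.
Meridian distance M = (N − FN)/k₀ = 3989508.6 m.
Inverse transverse Mercator on WGS84 gives φ = 36.00419960°, λ = 138.24989979°.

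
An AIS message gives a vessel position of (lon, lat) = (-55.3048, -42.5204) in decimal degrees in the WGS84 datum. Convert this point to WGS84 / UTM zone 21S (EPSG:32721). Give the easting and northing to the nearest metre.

E 639245 m, N 5291049 m

Zone 21 central meridian λ₀ = 6×21 − 183 = -57°; Δλ = +1.6952°.
Transverse Mercator on WGS84 with k₀ = 0.9996 gives E = 639244.535 m, N = 5291049.326 m.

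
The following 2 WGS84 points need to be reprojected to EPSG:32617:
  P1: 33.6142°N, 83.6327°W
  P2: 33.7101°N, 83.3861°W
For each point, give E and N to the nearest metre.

P1: E 255749 m, N 3722488 m; P2: E 278878 m, N 3732569 m

UTM zone 17N: λ₀ = -81°, k₀ = 0.9996.
P1 (33.6142°, -83.6327°) → (255748.734, 3722488.460) m.
P2 (33.7101°, -83.3861°) → (278878.377, 3732569.454) m.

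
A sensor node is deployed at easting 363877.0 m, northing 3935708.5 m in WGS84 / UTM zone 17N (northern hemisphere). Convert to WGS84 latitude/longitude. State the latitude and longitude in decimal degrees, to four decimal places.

lat 35.5557°, lon -82.5019°

Zone 17N: λ₀ = -81°, k₀ = 0.9996, false easting 500000 m.
Meridian distance M = (N − FN)/k₀ = 3937283.4 m.
Inverse transverse Mercator on WGS84 gives φ = 35.55570000°, λ = -82.50190044°.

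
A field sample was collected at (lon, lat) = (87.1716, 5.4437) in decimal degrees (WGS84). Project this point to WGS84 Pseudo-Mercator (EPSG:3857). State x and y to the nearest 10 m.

x 9703900 m, y 606900 m

Web Mercator is spherical with R = a = 6378137 m.
x = R·λ = 6378137 × 1.521431434 = 9703898.124 m.
y = R·ln tan(π/4 + φ/2) = 6378137 × 0.095153755 = 606903.686 m.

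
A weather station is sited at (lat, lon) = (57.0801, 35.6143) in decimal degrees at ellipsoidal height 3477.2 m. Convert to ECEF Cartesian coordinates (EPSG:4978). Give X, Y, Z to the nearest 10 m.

WGS84: a = 6378137 m, e² = 0.006694380; N(φ) = a/√(1−e²sin²φ) = 6393233.775 m.
X = (N+h)·cosφ·cosλ = 2826154.375 m; Y = (N+h)·cosφ·sinλ = 2024394.889 m; Z = (N(1−e²)+h)·sinφ = 5333671.910 m.

X 2826150 m, Y 2024390 m, Z 5333670 m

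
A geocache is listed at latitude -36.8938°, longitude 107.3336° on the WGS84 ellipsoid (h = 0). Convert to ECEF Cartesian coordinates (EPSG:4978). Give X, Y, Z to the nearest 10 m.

WGS84: a = 6378137 m, e² = 0.006694380; N(φ) = a/√(1−e²sin²φ) = 6385845.083 m.
X = (N+h)·cosφ·cosλ = -1521575.639 m; Y = (N+h)·cosφ·sinλ = 4875145.663 m; Z = (N(1−e²)+h)·sinφ = -3807974.098 m.

X -1521580 m, Y 4875150 m, Z -3807970 m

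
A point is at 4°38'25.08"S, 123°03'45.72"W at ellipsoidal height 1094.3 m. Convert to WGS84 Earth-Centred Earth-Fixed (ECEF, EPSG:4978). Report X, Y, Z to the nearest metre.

X -3468900 m, Y -5328861 m, Z -512637 m

WGS84: a = 6378137 m, e² = 0.006694380; N(φ) = a/√(1−e²sin²φ) = 6378276.729 m.
X = (N+h)·cosφ·cosλ = -3468899.555 m; Y = (N+h)·cosφ·sinλ = -5328861.090 m; Z = (N(1−e²)+h)·sinφ = -512636.840 m.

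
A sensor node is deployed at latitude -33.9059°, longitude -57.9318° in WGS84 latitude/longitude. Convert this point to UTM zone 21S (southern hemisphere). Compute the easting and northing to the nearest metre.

Zone 21 central meridian λ₀ = 6×21 − 183 = -57°; Δλ = -0.9318°.
Transverse Mercator on WGS84 with k₀ = 0.9996 gives E = 413854.075 m, N = 6247886.786 m.

E 413854 m, N 6247887 m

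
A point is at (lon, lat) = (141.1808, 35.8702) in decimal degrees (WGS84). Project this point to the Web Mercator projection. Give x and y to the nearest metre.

Web Mercator is spherical with R = a = 6378137 m.
x = R·λ = 6378137 × 2.464069801 = 15716174.766 m.
y = R·ln tan(π/4 + φ/2) = 6378137 × 0.671477543 = 4282775.759 m.

x 15716175 m, y 4282776 m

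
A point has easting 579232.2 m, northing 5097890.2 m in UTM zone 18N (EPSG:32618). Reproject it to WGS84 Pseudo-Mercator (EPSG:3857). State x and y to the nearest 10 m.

x -8234990 m, y 5785160 m

Unproject from UTM 18N (λ₀ = -75°) → φ = 46.02999998°, λ = -73.97620004°.
Web Mercator (R = 6378137 m): x = -8234992.919 m, y = 5785158.042 m.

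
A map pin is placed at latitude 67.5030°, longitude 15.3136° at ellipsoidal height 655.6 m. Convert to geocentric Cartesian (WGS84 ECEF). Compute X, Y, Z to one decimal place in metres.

X 2360844.5 m, Y 646456.3 m, Z 5870711.0 m

WGS84: a = 6378137 m, e² = 0.006694380; N(φ) = a/√(1−e²sin²φ) = 6396438.635 m.
X = (N+h)·cosφ·cosλ = 2360844.473 m; Y = (N+h)·cosφ·sinλ = 646456.323 m; Z = (N(1−e²)+h)·sinφ = 5870711.047 m.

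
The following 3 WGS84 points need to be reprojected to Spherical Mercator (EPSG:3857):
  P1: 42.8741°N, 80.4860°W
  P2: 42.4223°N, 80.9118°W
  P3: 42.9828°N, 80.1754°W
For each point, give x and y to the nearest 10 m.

Web Mercator: x = R·λ, y = R·ln tan(π/4+φ/2), R = 6378137 m.
P1 (42.8741°, -80.4860°) → (-8959660.536, 5292828.175) m.
P2 (42.4223°, -80.9118°) → (-9007060.375, 5224449.353) m.
P3 (42.9828°, -80.1754°) → (-8925084.702, 5309354.198) m.

P1: x -8959660 m, y 5292830 m; P2: x -9007060 m, y 5224450 m; P3: x -8925080 m, y 5309350 m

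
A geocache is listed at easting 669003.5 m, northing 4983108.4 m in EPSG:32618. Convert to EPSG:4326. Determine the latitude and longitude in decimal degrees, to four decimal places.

lat 44.9813°, lon -72.8564°

Zone 18N: λ₀ = -75°, k₀ = 0.9996, false easting 500000 m.
Meridian distance M = (N − FN)/k₀ = 4985102.4 m.
Inverse transverse Mercator on WGS84 gives φ = 44.98130044°, λ = -72.85639998°.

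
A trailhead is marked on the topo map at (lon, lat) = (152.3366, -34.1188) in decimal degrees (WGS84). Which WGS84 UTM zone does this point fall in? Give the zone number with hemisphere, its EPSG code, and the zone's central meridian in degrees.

Zone 56S (EPSG:32756), central meridian 153°

UTM zone = ⌊(λ + 180)/6⌋ + 1; 152.3366° ∈ [150°, 156°) → zone 56.
Hemisphere: S (φ < 0).
Central meridian λ₀ = 6×56 − 183 = 153°.
EPSG code: 32756.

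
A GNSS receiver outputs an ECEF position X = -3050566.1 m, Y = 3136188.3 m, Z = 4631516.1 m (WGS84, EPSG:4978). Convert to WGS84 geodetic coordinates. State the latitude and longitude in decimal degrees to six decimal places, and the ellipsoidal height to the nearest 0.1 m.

λ = atan2(Y, X) = 134.20710001°; p = √(X²+Y²) = 4375114.9 m.
Bowring's method on WGS84 (a = 6378137 m, b = 6356752.314 m) gives φ = 46.82260009°, h = 4420.466 m.

lat 46.822600°, lon 134.207100°, h 4420.5 m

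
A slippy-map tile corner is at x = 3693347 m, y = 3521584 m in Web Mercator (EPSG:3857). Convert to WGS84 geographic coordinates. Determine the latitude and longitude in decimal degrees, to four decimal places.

R = 6378137 m. λ = x/R = 33.17790060°.
φ = 2·arctan(exp(y/R)) − 90° = 2·arctan(1.73696) − 90° = 30.14019995°.

lat 30.1402°, lon 33.1779°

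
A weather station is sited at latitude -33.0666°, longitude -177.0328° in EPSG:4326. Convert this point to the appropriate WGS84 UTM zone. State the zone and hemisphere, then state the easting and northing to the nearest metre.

Longitude -177.0328° lies in the 6° band [-180°, -174°), giving zone 1; latitude is south of the equator, so 1S.
Zone 1 central meridian λ₀ = 6×1 − 183 = -177°; Δλ = -0.0328°.
Transverse Mercator on WGS84 with k₀ = 0.9996 gives E = 496938.265 m, N = 6341329.256 m.

Zone 1S: E 496938 m, N 6341329 m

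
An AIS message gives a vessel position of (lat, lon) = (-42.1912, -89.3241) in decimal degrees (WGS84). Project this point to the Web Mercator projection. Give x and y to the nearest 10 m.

Web Mercator is spherical with R = a = 6378137 m.
x = R·λ = 6378137 × -1.558999646 = -9943513.328 m.
y = R·ln tan(π/4 + φ/2) = 6378137 × -0.813664467 = -5189663.445 m.

x -9943510 m, y -5189660 m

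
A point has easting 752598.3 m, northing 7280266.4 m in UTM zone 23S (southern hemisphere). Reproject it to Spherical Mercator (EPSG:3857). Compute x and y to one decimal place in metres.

Unproject from UTM 23S (λ₀ = -45°) → φ = -24.57099969°, λ = -42.50590000°.
Web Mercator (R = 6378137 m): x = -4731735.144 m, y = -2823142.886 m.

x -4731735.1 m, y -2823142.9 m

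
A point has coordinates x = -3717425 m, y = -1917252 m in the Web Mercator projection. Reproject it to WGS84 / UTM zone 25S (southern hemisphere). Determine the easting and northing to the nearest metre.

Web Mercator inverse (R = 6378137 m) → φ = -16.96930281°, λ = -33.39419695°.
UTM 25S forward: E = 458033.299 m, N = 8123798.700 m.

E 458033 m, N 8123799 m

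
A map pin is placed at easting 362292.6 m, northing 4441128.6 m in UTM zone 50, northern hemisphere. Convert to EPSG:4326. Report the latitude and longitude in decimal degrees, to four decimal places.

Zone 50N: λ₀ = 117°, k₀ = 0.9996, false easting 500000 m.
Meridian distance M = (N − FN)/k₀ = 4442905.8 m.
Inverse transverse Mercator on WGS84 gives φ = 40.10919992°, λ = 115.38419985°.

lat 40.1092°, lon 115.3842°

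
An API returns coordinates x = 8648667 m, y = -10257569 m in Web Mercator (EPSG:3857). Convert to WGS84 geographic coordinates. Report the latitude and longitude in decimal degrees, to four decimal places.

R = 6378137 m. λ = x/R = 77.69229753°.
φ = 2·arctan(exp(y/R)) − 90° = 2·arctan(0.20024) − 90° = -67.35370133°.

lat -67.3537°, lon 77.6923°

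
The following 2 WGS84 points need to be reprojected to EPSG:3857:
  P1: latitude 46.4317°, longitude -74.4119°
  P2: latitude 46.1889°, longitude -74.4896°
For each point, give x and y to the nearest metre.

P1: x -8283495 m, y 5849801 m; P2: x -8292144 m, y 5810672 m

Web Mercator: x = R·λ, y = R·ln tan(π/4+φ/2), R = 6378137 m.
P1 (46.4317°, -74.4119°) → (-8283494.817, 5849801.403) m.
P2 (46.1889°, -74.4896°) → (-8292144.341, 5810672.425) m.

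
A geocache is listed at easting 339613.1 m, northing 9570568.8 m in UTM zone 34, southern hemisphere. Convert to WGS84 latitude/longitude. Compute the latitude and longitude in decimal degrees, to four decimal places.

Zone 34S: λ₀ = 21°, k₀ = 0.9996, false easting 500000 m, false northing 10000000 m.
Meridian distance M = (N − FN)/k₀ = -429603.0 m.
Inverse transverse Mercator on WGS84 gives φ = -3.88389991°, λ = 19.55550036°.

lat -3.8839°, lon 19.5555°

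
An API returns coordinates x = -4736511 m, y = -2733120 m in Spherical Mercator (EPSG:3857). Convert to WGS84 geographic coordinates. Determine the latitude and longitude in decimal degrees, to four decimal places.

R = 6378137 m. λ = x/R = -42.54880225°.
φ = 2·arctan(exp(y/R)) − 90° = 2·arctan(0.65148) − 90° = -23.83339774°.

lat -23.8334°, lon -42.5488°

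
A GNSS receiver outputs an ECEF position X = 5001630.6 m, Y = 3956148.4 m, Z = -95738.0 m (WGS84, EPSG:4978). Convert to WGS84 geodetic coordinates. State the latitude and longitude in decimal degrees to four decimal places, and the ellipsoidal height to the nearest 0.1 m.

λ = atan2(Y, X) = 38.34300046°; p = √(X²+Y²) = 6377101.1 m.
Bowring's method on WGS84 (a = 6378137 m, b = 6356752.314 m) gives φ = -0.86590025°, h = -312.421 m.

lat -0.8659°, lon 38.3430°, h -312.4 m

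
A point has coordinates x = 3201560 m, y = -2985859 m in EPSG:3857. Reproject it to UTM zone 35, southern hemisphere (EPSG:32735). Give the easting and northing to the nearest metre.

Web Mercator inverse (R = 6378137 m) → φ = -25.89319751°, λ = 28.76010281°.
UTM 35S forward: E = 676323.234 m, N = 7134960.832 m.

E 676323 m, N 7134961 m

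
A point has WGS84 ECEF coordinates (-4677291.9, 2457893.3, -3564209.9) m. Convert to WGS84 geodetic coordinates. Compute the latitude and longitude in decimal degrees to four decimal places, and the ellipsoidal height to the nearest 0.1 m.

lat -34.1805°, lon 152.2783°, h 2104.3 m

λ = atan2(Y, X) = 152.27830036°; p = √(X²+Y²) = 5283777.0 m.
Bowring's method on WGS84 (a = 6378137 m, b = 6356752.314 m) gives φ = -34.18050007°, h = 2104.266 m.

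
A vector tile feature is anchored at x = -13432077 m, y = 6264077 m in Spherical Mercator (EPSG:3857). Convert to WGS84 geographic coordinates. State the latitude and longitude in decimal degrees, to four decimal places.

R = 6378137 m. λ = x/R = -120.66240067°.
φ = 2·arctan(exp(y/R)) − 90° = 2·arctan(2.67010) − 90° = 48.93640185°.

lat 48.9364°, lon -120.6624°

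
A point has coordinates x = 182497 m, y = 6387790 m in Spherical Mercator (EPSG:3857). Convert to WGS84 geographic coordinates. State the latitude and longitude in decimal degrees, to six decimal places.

lat 49.661101°, lon 1.639398°

R = 6378137 m. λ = x/R = 1.63939844°.
φ = 2·arctan(exp(y/R)) − 90° = 2·arctan(2.72240) − 90° = 49.66110066°.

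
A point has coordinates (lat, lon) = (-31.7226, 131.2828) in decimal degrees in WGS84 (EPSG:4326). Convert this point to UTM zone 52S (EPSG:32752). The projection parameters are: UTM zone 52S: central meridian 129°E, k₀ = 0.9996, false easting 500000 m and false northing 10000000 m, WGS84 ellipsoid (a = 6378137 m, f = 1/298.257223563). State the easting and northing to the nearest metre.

Zone 52 central meridian λ₀ = 6×52 − 183 = 129°; Δλ = +2.2828°.
Transverse Mercator on WGS84 with k₀ = 0.9996 gives E = 716295.090 m, N = 6488044.963 m.

E 716295 m, N 6488045 m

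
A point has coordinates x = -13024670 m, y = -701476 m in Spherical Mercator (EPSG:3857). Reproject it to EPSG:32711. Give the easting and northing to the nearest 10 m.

Web Mercator inverse (R = 6378137 m) → φ = -6.28880076°, λ = -117.00260132°.
UTM 11S forward: E = 499712.269 m, N = 9304870.597 m.

E 499710 m, N 9304870 m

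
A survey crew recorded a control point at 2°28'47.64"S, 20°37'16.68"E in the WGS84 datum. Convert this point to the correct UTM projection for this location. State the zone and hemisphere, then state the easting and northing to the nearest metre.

Longitude 20.6213° lies in the 6° band [18°, 24°), giving zone 34; latitude is south of the equator, so 34S.
Zone 34 central meridian λ₀ = 6×34 − 183 = 21°; Δλ = -0.3787°.
Transverse Mercator on WGS84 with k₀ = 0.9996 gives E = 457899.066 m, N = 9725888.800 m.

Zone 34S: E 457899 m, N 9725889 m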